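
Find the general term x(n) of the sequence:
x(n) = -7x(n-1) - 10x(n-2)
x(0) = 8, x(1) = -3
Characteristic equation: x² + 7x + 10 = 0, which factors as (x - (-2))(x - (-5)) = 0.
Roots r₁ = -2, r₂ = -5 (distinct).
General solution: x(n) = A·(-2)^n + B·(-5)^n.
From x(0) = 8: A + B = 8.
From x(1) = -3: -2A - 5B = -3.
Solving: A = \frac{37}{3}, B = - \frac{13}{3}.
So x(n) = \frac{37 \left(-2\right)^{n}}{3} - \frac{13 \left(-5\right)^{n}}{3}.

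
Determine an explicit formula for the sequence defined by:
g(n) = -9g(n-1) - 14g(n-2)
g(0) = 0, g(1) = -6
Characteristic equation: x² + 9x + 14 = 0, which factors as (x - (-7))(x - (-2)) = 0.
Roots r₁ = -7, r₂ = -2 (distinct).
General solution: g(n) = A·(-7)^n + B·(-2)^n.
From g(0) = 0: A + B = 0.
From g(1) = -6: -7A - 2B = -6.
Solving: A = \frac{6}{5}, B = - \frac{6}{5}.
So g(n) = - \frac{6 \left(-2\right)^{n}}{5} + \frac{6 \left(-7\right)^{n}}{5}.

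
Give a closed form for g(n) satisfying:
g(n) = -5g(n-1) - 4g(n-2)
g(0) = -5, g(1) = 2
Characteristic equation: x² + 5x + 4 = 0, which factors as (x - (-1))(x - (-4)) = 0.
Roots r₁ = -1, r₂ = -4 (distinct).
General solution: g(n) = A·(-1)^n + B·(-4)^n.
From g(0) = -5: A + B = -5.
From g(1) = 2: -A - 4B = 2.
Solving: A = -6, B = 1.
So g(n) = - 6 \left(-1\right)^{n} + \left(-4\right)^{n}.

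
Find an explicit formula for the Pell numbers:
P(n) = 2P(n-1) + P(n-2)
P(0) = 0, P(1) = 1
This is the Pell sequence.
Characteristic equation: x² - 2x - 1 = 0; roots r₁ = 1 + \sqrt{2}, r₂ = 1 - \sqrt{2}.
General: P(n) = A·r₁^n + B·r₂^n. Solving with P(0)=0, P(1)=1 gives A = \frac{\sqrt{2}}{4}, B = - \frac{\sqrt{2}}{4}.
So P(n) = \frac{\sqrt{2} \left(- \left(1 - \sqrt{2}\right)^{n} + \left(1 + \sqrt{2}\right)^{n}\right)}{4}.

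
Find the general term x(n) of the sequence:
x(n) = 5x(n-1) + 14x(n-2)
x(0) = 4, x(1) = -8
Characteristic equation: x² - 5x - 14 = 0, which factors as (x - (-2))(x - (7)) = 0.
Roots r₁ = -2, r₂ = 7 (distinct).
General solution: x(n) = A·(-2)^n + B·(7)^n.
From x(0) = 4: A + B = 4.
From x(1) = -8: -2A + 7B = -8.
Solving: A = 4, B = 0.
So x(n) = 4 \left(-2\right)^{n}.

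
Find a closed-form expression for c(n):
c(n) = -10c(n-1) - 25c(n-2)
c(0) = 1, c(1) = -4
Characteristic equation: x² + 10x + 25 = 0, which is (x - (-5))².
Repeated root r = -5.
General solution: c(n) = (A + Bn)·(-5)^n.
From c(0) = 1: A = 1.
From c(1) = -4: (A + B)·(-5) = -4 ⇒ B = - \frac{1}{5}.
So c(n) = \left(1 - \frac{n}{5}\right) \cdot (-5)^n.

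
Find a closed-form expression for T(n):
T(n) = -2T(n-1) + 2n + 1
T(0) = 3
First-order linear with linear forcing.
Homogeneous solution: T_h(n) = A·(-2)^n.
Try particular T_p(n) = pn + q. Substituting:
  pn + q = -2(p(n-1) + q) + 2n + 1.
Matching the n-coefficient: p = -2p + 2 ⇒ p = \frac{2}{3}.
Matching constants: q = 2p - 2q + 1 ⇒ q = \frac{7}{9}.
General: T(n) = A·(-2)^n + \frac{2 n}{3} + \frac{7}{9}.
Apply T(0) = 3: A + \frac{7}{9} = 3 ⇒ A = \frac{20}{9}.
So T(n) = \frac{20 \left(-2\right)^{n}}{9} + \frac{2 n}{3} + \frac{7}{9}.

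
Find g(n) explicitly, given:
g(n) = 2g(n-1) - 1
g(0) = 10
First-order linear non-homogeneous.
Homogeneous solution: g_h(n) = A·(2)^n.
Try constant particular solution g_p = K: K = 2K - 1 ⇒ K = 1.
General: g(n) = A·(2)^n + 1.
Apply g(0) = 10: A + 1 = 10 ⇒ A = 9.
So g(n) = 9 \cdot 2^{n} + 1.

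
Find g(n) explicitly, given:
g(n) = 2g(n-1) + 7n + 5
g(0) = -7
First-order linear with linear forcing.
Homogeneous solution: g_h(n) = A·(2)^n.
Try particular g_p(n) = pn + q. Substituting:
  pn + q = 2(p(n-1) + q) + 7n + 5.
Matching the n-coefficient: p = 2p + 7 ⇒ p = -7.
Matching constants: q = -2p + 2q + 5 ⇒ q = -19.
General: g(n) = A·(2)^n - 7 n - 19.
Apply g(0) = -7: A - 19 = -7 ⇒ A = 12.
So g(n) = 12 \cdot 2^{n} - 7 n - 19.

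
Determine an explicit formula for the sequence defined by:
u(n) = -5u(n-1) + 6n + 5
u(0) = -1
First-order linear with linear forcing.
Homogeneous solution: u_h(n) = A·(-5)^n.
Try particular u_p(n) = pn + q. Substituting:
  pn + q = -5(p(n-1) + q) + 6n + 5.
Matching the n-coefficient: p = -5p + 6 ⇒ p = 1.
Matching constants: q = 5p - 5q + 5 ⇒ q = \frac{5}{3}.
General: u(n) = A·(-5)^n + n + \frac{5}{3}.
Apply u(0) = -1: A + \frac{5}{3} = -1 ⇒ A = - \frac{8}{3}.
So u(n) = - \frac{8 \left(-5\right)^{n}}{3} + n + \frac{5}{3}.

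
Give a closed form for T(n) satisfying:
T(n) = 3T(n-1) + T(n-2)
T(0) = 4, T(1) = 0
Characteristic equation: x² - 3x - 1 = 0.
Discriminant Δ = (3)² + 4·(1) = 13.
Roots r₁,₂ = (3 ± √13)/2, so r₁ = \frac{3}{2} + \frac{\sqrt{13}}{2}, r₂ = \frac{3}{2} - \frac{\sqrt{13}}{2}.
General solution: T(n) = A·r₁^n + B·r₂^n.
From the initial conditions, A + B = 4 and r₁A + r₂B = 0.
Since r₁ - r₂ = √13: A = (0 - (4)r₂)/√13 = 2 - \frac{6 \sqrt{13}}{13}, and B = 4 - A = \frac{6 \sqrt{13}}{13} + 2.
So T(n) = \left(2 - \frac{6 \sqrt{13}}{13}\right)\left(\frac{3}{2} + \frac{\sqrt{13}}{2}\right)^n + \left(\frac{6 \sqrt{13}}{13} + 2\right)\left(\frac{3}{2} - \frac{\sqrt{13}}{2}\right)^n.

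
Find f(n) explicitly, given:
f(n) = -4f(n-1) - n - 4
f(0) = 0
First-order linear with linear forcing.
Homogeneous solution: f_h(n) = A·(-4)^n.
Try particular f_p(n) = pn + q. Substituting:
  pn + q = -4(p(n-1) + q) - n - 4.
Matching the n-coefficient: p = -4p - 1 ⇒ p = - \frac{1}{5}.
Matching constants: q = 4p - 4q - 4 ⇒ q = - \frac{24}{25}.
General: f(n) = A·(-4)^n - \frac{n}{5} - \frac{24}{25}.
Apply f(0) = 0: A - \frac{24}{25} = 0 ⇒ A = \frac{24}{25}.
So f(n) = \frac{24 \left(-4\right)^{n}}{25} - \frac{n}{5} - \frac{24}{25}.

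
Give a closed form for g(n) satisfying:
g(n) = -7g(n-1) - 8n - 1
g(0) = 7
First-order linear with linear forcing.
Homogeneous solution: g_h(n) = A·(-7)^n.
Try particular g_p(n) = pn + q. Substituting:
  pn + q = -7(p(n-1) + q) - 8n - 1.
Matching the n-coefficient: p = -7p - 8 ⇒ p = -1.
Matching constants: q = 7p - 7q - 1 ⇒ q = -1.
General: g(n) = A·(-7)^n - n - 1.
Apply g(0) = 7: A - 1 = 7 ⇒ A = 8.
So g(n) = 8 \left(-7\right)^{n} - n - 1.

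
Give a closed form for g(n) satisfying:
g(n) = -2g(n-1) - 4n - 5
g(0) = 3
First-order linear with linear forcing.
Homogeneous solution: g_h(n) = A·(-2)^n.
Try particular g_p(n) = pn + q. Substituting:
  pn + q = -2(p(n-1) + q) - 4n - 5.
Matching the n-coefficient: p = -2p - 4 ⇒ p = - \frac{4}{3}.
Matching constants: q = 2p - 2q - 5 ⇒ q = - \frac{23}{9}.
General: g(n) = A·(-2)^n - \frac{4 n}{3} - \frac{23}{9}.
Apply g(0) = 3: A - \frac{23}{9} = 3 ⇒ A = \frac{50}{9}.
So g(n) = \frac{50 \left(-2\right)^{n}}{9} - \frac{4 n}{3} - \frac{23}{9}.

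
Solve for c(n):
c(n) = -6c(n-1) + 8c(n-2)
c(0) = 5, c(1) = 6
Characteristic equation: x² + 6x - 8 = 0.
Discriminant Δ = (-6)² + 4·(8) = 68.
Roots r₁,₂ = (-6 ± √68)/2, so r₁ = -3 + \sqrt{17}, r₂ = - \sqrt{17} - 3.
General solution: c(n) = A·r₁^n + B·r₂^n.
From the initial conditions, A + B = 5 and r₁A + r₂B = 6.
Since r₁ - r₂ = √68: A = (6 - (5)r₂)/√68 = \frac{5}{2} + \frac{21 \sqrt{17}}{34}, and B = 5 - A = \frac{5}{2} - \frac{21 \sqrt{17}}{34}.
So c(n) = \left(\frac{5}{2} + \frac{21 \sqrt{17}}{34}\right)\left(-3 + \sqrt{17}\right)^n + \left(\frac{5}{2} - \frac{21 \sqrt{17}}{34}\right)\left(- \sqrt{17} - 3\right)^n.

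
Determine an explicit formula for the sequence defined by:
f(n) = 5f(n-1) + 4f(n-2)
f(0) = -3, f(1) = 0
Characteristic equation: x² - 5x - 4 = 0.
Discriminant Δ = (5)² + 4·(4) = 41.
Roots r₁,₂ = (5 ± √41)/2, so r₁ = \frac{5}{2} + \frac{\sqrt{41}}{2}, r₂ = \frac{5}{2} - \frac{\sqrt{41}}{2}.
General solution: f(n) = A·r₁^n + B·r₂^n.
From the initial conditions, A + B = -3 and r₁A + r₂B = 0.
Since r₁ - r₂ = √41: A = (0 - (-3)r₂)/√41 = - \frac{3}{2} + \frac{15 \sqrt{41}}{82}, and B = -3 - A = - \frac{3}{2} - \frac{15 \sqrt{41}}{82}.
So f(n) = \left(- \frac{3}{2} + \frac{15 \sqrt{41}}{82}\right)\left(\frac{5}{2} + \frac{\sqrt{41}}{2}\right)^n + \left(- \frac{3}{2} - \frac{15 \sqrt{41}}{82}\right)\left(\frac{5}{2} - \frac{\sqrt{41}}{2}\right)^n.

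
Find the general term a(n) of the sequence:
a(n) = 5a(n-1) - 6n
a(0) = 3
First-order linear with linear forcing.
Homogeneous solution: a_h(n) = A·(5)^n.
Try particular a_p(n) = pn + q. Substituting:
  pn + q = 5(p(n-1) + q) - 6n.
Matching the n-coefficient: p = 5p - 6 ⇒ p = \frac{3}{2}.
Matching constants: q = -5p + 5q ⇒ q = \frac{15}{8}.
General: a(n) = A·(5)^n + \frac{3 n}{2} + \frac{15}{8}.
Apply a(0) = 3: A + \frac{15}{8} = 3 ⇒ A = \frac{9}{8}.
So a(n) = \frac{9 \cdot 5^{n}}{8} + \frac{3 n}{2} + \frac{15}{8}.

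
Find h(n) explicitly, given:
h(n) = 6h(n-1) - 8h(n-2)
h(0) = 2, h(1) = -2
Characteristic equation: x² - 6x + 8 = 0, which factors as (x - (2))(x - (4)) = 0.
Roots r₁ = 2, r₂ = 4 (distinct).
General solution: h(n) = A·(2)^n + B·(4)^n.
From h(0) = 2: A + B = 2.
From h(1) = -2: 2A + 4B = -2.
Solving: A = 5, B = -3.
So h(n) = 5 \cdot 2^{n} - 3 \cdot 4^{n}.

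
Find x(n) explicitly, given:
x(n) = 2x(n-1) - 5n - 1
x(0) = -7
First-order linear with linear forcing.
Homogeneous solution: x_h(n) = A·(2)^n.
Try particular x_p(n) = pn + q. Substituting:
  pn + q = 2(p(n-1) + q) - 5n - 1.
Matching the n-coefficient: p = 2p - 5 ⇒ p = 5.
Matching constants: q = -2p + 2q - 1 ⇒ q = 11.
General: x(n) = A·(2)^n + 5 n + 11.
Apply x(0) = -7: A + 11 = -7 ⇒ A = -18.
So x(n) = - 18 \cdot 2^{n} + 5 n + 11.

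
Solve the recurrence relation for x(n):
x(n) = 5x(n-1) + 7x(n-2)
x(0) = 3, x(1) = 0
Characteristic equation: x² - 5x - 7 = 0.
Discriminant Δ = (5)² + 4·(7) = 53.
Roots r₁,₂ = (5 ± √53)/2, so r₁ = \frac{5}{2} + \frac{\sqrt{53}}{2}, r₂ = \frac{5}{2} - \frac{\sqrt{53}}{2}.
General solution: x(n) = A·r₁^n + B·r₂^n.
From the initial conditions, A + B = 3 and r₁A + r₂B = 0.
Since r₁ - r₂ = √53: A = (0 - (3)r₂)/√53 = \frac{3}{2} - \frac{15 \sqrt{53}}{106}, and B = 3 - A = \frac{15 \sqrt{53}}{106} + \frac{3}{2}.
So x(n) = \left(\frac{3}{2} - \frac{15 \sqrt{53}}{106}\right)\left(\frac{5}{2} + \frac{\sqrt{53}}{2}\right)^n + \left(\frac{15 \sqrt{53}}{106} + \frac{3}{2}\right)\left(\frac{5}{2} - \frac{\sqrt{53}}{2}\right)^n.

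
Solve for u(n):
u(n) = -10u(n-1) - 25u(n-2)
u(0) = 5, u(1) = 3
Characteristic equation: x² + 10x + 25 = 0, which is (x - (-5))².
Repeated root r = -5.
General solution: u(n) = (A + Bn)·(-5)^n.
From u(0) = 5: A = 5.
From u(1) = 3: (A + B)·(-5) = 3 ⇒ B = - \frac{28}{5}.
So u(n) = \left(5 - \frac{28 n}{5}\right) \cdot (-5)^n.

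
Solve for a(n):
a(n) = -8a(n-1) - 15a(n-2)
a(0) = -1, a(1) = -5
Characteristic equation: x² + 8x + 15 = 0, which factors as (x - (-5))(x - (-3)) = 0.
Roots r₁ = -5, r₂ = -3 (distinct).
General solution: a(n) = A·(-5)^n + B·(-3)^n.
From a(0) = -1: A + B = -1.
From a(1) = -5: -5A - 3B = -5.
Solving: A = 4, B = -5.
So a(n) = - 5 \left(-3\right)^{n} + 4 \left(-5\right)^{n}.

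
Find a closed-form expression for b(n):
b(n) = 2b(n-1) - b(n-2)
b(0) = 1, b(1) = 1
Characteristic equation: x² - 2x + 1 = 0, which is (x - (1))².
Repeated root r = 1.
General solution: b(n) = (A + Bn)·(1)^n.
From b(0) = 1: A = 1.
From b(1) = 1: (A + B)·(1) = 1 ⇒ B = 0.
So b(n) = \left(1\right) \cdot (1)^n.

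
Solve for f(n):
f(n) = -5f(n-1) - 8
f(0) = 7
First-order linear non-homogeneous.
Homogeneous solution: f_h(n) = A·(-5)^n.
Try constant particular solution f_p = K: K = -5K - 8 ⇒ K = - \frac{4}{3}.
General: f(n) = A·(-5)^n - \frac{4}{3}.
Apply f(0) = 7: A - \frac{4}{3} = 7 ⇒ A = \frac{25}{3}.
So f(n) = \frac{25 \left(-5\right)^{n}}{3} - \frac{4}{3}.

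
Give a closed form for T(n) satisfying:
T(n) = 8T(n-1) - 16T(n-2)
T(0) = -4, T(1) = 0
Characteristic equation: x² - 8x + 16 = 0, which is (x - (4))².
Repeated root r = 4.
General solution: T(n) = (A + Bn)·(4)^n.
From T(0) = -4: A = -4.
From T(1) = 0: (A + B)·(4) = 0 ⇒ B = 4.
So T(n) = \left(4 n - 4\right) \cdot (4)^n.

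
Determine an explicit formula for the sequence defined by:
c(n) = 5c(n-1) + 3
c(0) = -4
First-order linear non-homogeneous.
Homogeneous solution: c_h(n) = A·(5)^n.
Try constant particular solution c_p = K: K = 5K + 3 ⇒ K = - \frac{3}{4}.
General: c(n) = A·(5)^n - \frac{3}{4}.
Apply c(0) = -4: A - \frac{3}{4} = -4 ⇒ A = - \frac{13}{4}.
So c(n) = - \frac{13 \cdot 5^{n}}{4} - \frac{3}{4}.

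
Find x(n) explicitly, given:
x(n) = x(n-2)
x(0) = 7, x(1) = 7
Characteristic equation: x² - 1 = 0, which factors as (x - (1))(x - (-1)) = 0.
Roots r₁ = 1, r₂ = -1 (distinct).
General solution: x(n) = A·(1)^n + B·(-1)^n.
From x(0) = 7: A + B = 7.
From x(1) = 7: A - B = 7.
Solving: A = 7, B = 0.
So x(n) = 7.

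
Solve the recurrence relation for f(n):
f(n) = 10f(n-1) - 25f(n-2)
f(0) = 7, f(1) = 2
Characteristic equation: x² - 10x + 25 = 0, which is (x - (5))².
Repeated root r = 5.
General solution: f(n) = (A + Bn)·(5)^n.
From f(0) = 7: A = 7.
From f(1) = 2: (A + B)·(5) = 2 ⇒ B = - \frac{33}{5}.
So f(n) = \left(7 - \frac{33 n}{5}\right) \cdot (5)^n.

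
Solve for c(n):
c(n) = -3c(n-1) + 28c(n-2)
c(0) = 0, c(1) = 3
Characteristic equation: x² + 3x - 28 = 0, which factors as (x - (-7))(x - (4)) = 0.
Roots r₁ = -7, r₂ = 4 (distinct).
General solution: c(n) = A·(-7)^n + B·(4)^n.
From c(0) = 0: A + B = 0.
From c(1) = 3: -7A + 4B = 3.
Solving: A = - \frac{3}{11}, B = \frac{3}{11}.
So c(n) = - \frac{3 \left(-7\right)^{n}}{11} + \frac{3 \cdot 4^{n}}{11}.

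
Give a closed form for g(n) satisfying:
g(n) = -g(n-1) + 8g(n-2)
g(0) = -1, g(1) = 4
Characteristic equation: x² + x - 8 = 0.
Discriminant Δ = (-1)² + 4·(8) = 33.
Roots r₁,₂ = (-1 ± √33)/2, so r₁ = - \frac{1}{2} + \frac{\sqrt{33}}{2}, r₂ = - \frac{\sqrt{33}}{2} - \frac{1}{2}.
General solution: g(n) = A·r₁^n + B·r₂^n.
From the initial conditions, A + B = -1 and r₁A + r₂B = 4.
Since r₁ - r₂ = √33: A = (4 - (-1)r₂)/√33 = - \frac{1}{2} + \frac{7 \sqrt{33}}{66}, and B = -1 - A = - \frac{7 \sqrt{33}}{66} - \frac{1}{2}.
So g(n) = \left(- \frac{1}{2} + \frac{7 \sqrt{33}}{66}\right)\left(- \frac{1}{2} + \frac{\sqrt{33}}{2}\right)^n + \left(- \frac{7 \sqrt{33}}{66} - \frac{1}{2}\right)\left(- \frac{\sqrt{33}}{2} - \frac{1}{2}\right)^n.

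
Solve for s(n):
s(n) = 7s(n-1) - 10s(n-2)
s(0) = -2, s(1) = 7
Characteristic equation: x² - 7x + 10 = 0, which factors as (x - (5))(x - (2)) = 0.
Roots r₁ = 5, r₂ = 2 (distinct).
General solution: s(n) = A·(5)^n + B·(2)^n.
From s(0) = -2: A + B = -2.
From s(1) = 7: 5A + 2B = 7.
Solving: A = \frac{11}{3}, B = - \frac{17}{3}.
So s(n) = - \frac{17 \cdot 2^{n}}{3} + \frac{11 \cdot 5^{n}}{3}.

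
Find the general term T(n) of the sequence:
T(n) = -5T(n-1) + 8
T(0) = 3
First-order linear non-homogeneous.
Homogeneous solution: T_h(n) = A·(-5)^n.
Try constant particular solution T_p = K: K = -5K + 8 ⇒ K = \frac{4}{3}.
General: T(n) = A·(-5)^n + \frac{4}{3}.
Apply T(0) = 3: A + \frac{4}{3} = 3 ⇒ A = \frac{5}{3}.
So T(n) = \frac{5 \left(-5\right)^{n}}{3} + \frac{4}{3}.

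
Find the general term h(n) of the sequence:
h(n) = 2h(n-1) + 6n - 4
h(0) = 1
First-order linear with linear forcing.
Homogeneous solution: h_h(n) = A·(2)^n.
Try particular h_p(n) = pn + q. Substituting:
  pn + q = 2(p(n-1) + q) + 6n - 4.
Matching the n-coefficient: p = 2p + 6 ⇒ p = -6.
Matching constants: q = -2p + 2q - 4 ⇒ q = -8.
General: h(n) = A·(2)^n - 6 n - 8.
Apply h(0) = 1: A - 8 = 1 ⇒ A = 9.
So h(n) = 9 \cdot 2^{n} - 6 n - 8.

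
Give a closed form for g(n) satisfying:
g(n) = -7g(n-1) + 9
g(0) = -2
First-order linear non-homogeneous.
Homogeneous solution: g_h(n) = A·(-7)^n.
Try constant particular solution g_p = K: K = -7K + 9 ⇒ K = \frac{9}{8}.
General: g(n) = A·(-7)^n + \frac{9}{8}.
Apply g(0) = -2: A + \frac{9}{8} = -2 ⇒ A = - \frac{25}{8}.
So g(n) = \frac{9}{8} - \frac{25 \left(-7\right)^{n}}{8}.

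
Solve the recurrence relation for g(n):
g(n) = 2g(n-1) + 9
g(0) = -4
First-order linear non-homogeneous.
Homogeneous solution: g_h(n) = A·(2)^n.
Try constant particular solution g_p = K: K = 2K + 9 ⇒ K = -9.
General: g(n) = A·(2)^n - 9.
Apply g(0) = -4: A - 9 = -4 ⇒ A = 5.
So g(n) = 5 \cdot 2^{n} - 9.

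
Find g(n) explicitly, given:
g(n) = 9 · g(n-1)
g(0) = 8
Pure geometric recurrence with ratio 9.
By induction g(n) = g(0) · (9)^n = 8 \cdot 9^{n}.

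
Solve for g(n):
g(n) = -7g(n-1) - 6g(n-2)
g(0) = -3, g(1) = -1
Characteristic equation: x² + 7x + 6 = 0, which factors as (x - (-1))(x - (-6)) = 0.
Roots r₁ = -1, r₂ = -6 (distinct).
General solution: g(n) = A·(-1)^n + B·(-6)^n.
From g(0) = -3: A + B = -3.
From g(1) = -1: -A - 6B = -1.
Solving: A = - \frac{19}{5}, B = \frac{4}{5}.
So g(n) = - \frac{19 \left(-1\right)^{n}}{5} + \frac{4 \left(-6\right)^{n}}{5}.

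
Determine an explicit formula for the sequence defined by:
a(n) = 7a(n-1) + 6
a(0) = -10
First-order linear non-homogeneous.
Homogeneous solution: a_h(n) = A·(7)^n.
Try constant particular solution a_p = K: K = 7K + 6 ⇒ K = -1.
General: a(n) = A·(7)^n - 1.
Apply a(0) = -10: A - 1 = -10 ⇒ A = -9.
So a(n) = - 9 \cdot 7^{n} - 1.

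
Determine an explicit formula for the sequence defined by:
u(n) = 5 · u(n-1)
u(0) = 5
Pure geometric recurrence with ratio 5.
By induction u(n) = u(0) · (5)^n = 5 \cdot 5^{n}.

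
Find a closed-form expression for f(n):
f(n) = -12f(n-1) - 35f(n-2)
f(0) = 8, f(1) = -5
Characteristic equation: x² + 12x + 35 = 0, which factors as (x - (-5))(x - (-7)) = 0.
Roots r₁ = -5, r₂ = -7 (distinct).
General solution: f(n) = A·(-5)^n + B·(-7)^n.
From f(0) = 8: A + B = 8.
From f(1) = -5: -5A - 7B = -5.
Solving: A = \frac{51}{2}, B = - \frac{35}{2}.
So f(n) = \frac{51 \left(-5\right)^{n}}{2} - \frac{35 \left(-7\right)^{n}}{2}.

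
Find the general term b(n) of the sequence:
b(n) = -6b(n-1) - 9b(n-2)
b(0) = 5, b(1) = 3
Characteristic equation: x² + 6x + 9 = 0, which is (x - (-3))².
Repeated root r = -3.
General solution: b(n) = (A + Bn)·(-3)^n.
From b(0) = 5: A = 5.
From b(1) = 3: (A + B)·(-3) = 3 ⇒ B = -6.
So b(n) = \left(5 - 6 n\right) \cdot (-3)^n.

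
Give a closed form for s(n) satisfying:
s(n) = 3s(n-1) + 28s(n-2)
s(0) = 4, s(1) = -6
Characteristic equation: x² - 3x - 28 = 0, which factors as (x - (-4))(x - (7)) = 0.
Roots r₁ = -4, r₂ = 7 (distinct).
General solution: s(n) = A·(-4)^n + B·(7)^n.
From s(0) = 4: A + B = 4.
From s(1) = -6: -4A + 7B = -6.
Solving: A = \frac{34}{11}, B = \frac{10}{11}.
So s(n) = \frac{34 \left(-4\right)^{n}}{11} + \frac{10 \cdot 7^{n}}{11}.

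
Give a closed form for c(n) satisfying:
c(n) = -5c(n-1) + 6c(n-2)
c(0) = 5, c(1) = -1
Characteristic equation: x² + 5x - 6 = 0, which factors as (x - (1))(x - (-6)) = 0.
Roots r₁ = 1, r₂ = -6 (distinct).
General solution: c(n) = A·(1)^n + B·(-6)^n.
From c(0) = 5: A + B = 5.
From c(1) = -1: A - 6B = -1.
Solving: A = \frac{29}{7}, B = \frac{6}{7}.
So c(n) = \frac{6 \left(-6\right)^{n}}{7} + \frac{29}{7}.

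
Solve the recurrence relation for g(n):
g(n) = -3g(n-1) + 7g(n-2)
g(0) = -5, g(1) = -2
Characteristic equation: x² + 3x - 7 = 0.
Discriminant Δ = (-3)² + 4·(7) = 37.
Roots r₁,₂ = (-3 ± √37)/2, so r₁ = - \frac{3}{2} + \frac{\sqrt{37}}{2}, r₂ = - \frac{\sqrt{37}}{2} - \frac{3}{2}.
General solution: g(n) = A·r₁^n + B·r₂^n.
From the initial conditions, A + B = -5 and r₁A + r₂B = -2.
Since r₁ - r₂ = √37: A = (-2 - (-5)r₂)/√37 = - \frac{5}{2} - \frac{19 \sqrt{37}}{74}, and B = -5 - A = - \frac{5}{2} + \frac{19 \sqrt{37}}{74}.
So g(n) = \left(- \frac{5}{2} - \frac{19 \sqrt{37}}{74}\right)\left(- \frac{3}{2} + \frac{\sqrt{37}}{2}\right)^n + \left(- \frac{5}{2} + \frac{19 \sqrt{37}}{74}\right)\left(- \frac{\sqrt{37}}{2} - \frac{3}{2}\right)^n.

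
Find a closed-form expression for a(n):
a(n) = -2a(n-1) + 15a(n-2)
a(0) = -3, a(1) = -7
Characteristic equation: x² + 2x - 15 = 0, which factors as (x - (-5))(x - (3)) = 0.
Roots r₁ = -5, r₂ = 3 (distinct).
General solution: a(n) = A·(-5)^n + B·(3)^n.
From a(0) = -3: A + B = -3.
From a(1) = -7: -5A + 3B = -7.
Solving: A = - \frac{1}{4}, B = - \frac{11}{4}.
So a(n) = - \frac{\left(-5\right)^{n}}{4} - \frac{11 \cdot 3^{n}}{4}.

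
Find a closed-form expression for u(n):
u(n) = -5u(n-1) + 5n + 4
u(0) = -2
First-order linear with linear forcing.
Homogeneous solution: u_h(n) = A·(-5)^n.
Try particular u_p(n) = pn + q. Substituting:
  pn + q = -5(p(n-1) + q) + 5n + 4.
Matching the n-coefficient: p = -5p + 5 ⇒ p = \frac{5}{6}.
Matching constants: q = 5p - 5q + 4 ⇒ q = \frac{49}{36}.
General: u(n) = A·(-5)^n + \frac{5 n}{6} + \frac{49}{36}.
Apply u(0) = -2: A + \frac{49}{36} = -2 ⇒ A = - \frac{121}{36}.
So u(n) = - \frac{121 \left(-5\right)^{n}}{36} + \frac{5 n}{6} + \frac{49}{36}.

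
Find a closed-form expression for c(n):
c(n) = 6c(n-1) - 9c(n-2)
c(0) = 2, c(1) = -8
Characteristic equation: x² - 6x + 9 = 0, which is (x - (3))².
Repeated root r = 3.
General solution: c(n) = (A + Bn)·(3)^n.
From c(0) = 2: A = 2.
From c(1) = -8: (A + B)·(3) = -8 ⇒ B = - \frac{14}{3}.
So c(n) = \left(2 - \frac{14 n}{3}\right) \cdot (3)^n.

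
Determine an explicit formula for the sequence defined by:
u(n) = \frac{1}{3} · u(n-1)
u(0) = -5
Pure geometric recurrence with ratio \frac{1}{3}.
By induction u(n) = u(0) · (\frac{1}{3})^n = - 5 \cdot 3^{- n}.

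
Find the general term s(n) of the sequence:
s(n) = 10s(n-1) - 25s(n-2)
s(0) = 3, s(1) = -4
Characteristic equation: x² - 10x + 25 = 0, which is (x - (5))².
Repeated root r = 5.
General solution: s(n) = (A + Bn)·(5)^n.
From s(0) = 3: A = 3.
From s(1) = -4: (A + B)·(5) = -4 ⇒ B = - \frac{19}{5}.
So s(n) = \left(3 - \frac{19 n}{5}\right) \cdot (5)^n.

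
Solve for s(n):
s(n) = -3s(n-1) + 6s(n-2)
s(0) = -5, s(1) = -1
Characteristic equation: x² + 3x - 6 = 0.
Discriminant Δ = (-3)² + 4·(6) = 33.
Roots r₁,₂ = (-3 ± √33)/2, so r₁ = - \frac{3}{2} + \frac{\sqrt{33}}{2}, r₂ = - \frac{\sqrt{33}}{2} - \frac{3}{2}.
General solution: s(n) = A·r₁^n + B·r₂^n.
From the initial conditions, A + B = -5 and r₁A + r₂B = -1.
Since r₁ - r₂ = √33: A = (-1 - (-5)r₂)/√33 = - \frac{5}{2} - \frac{17 \sqrt{33}}{66}, and B = -5 - A = - \frac{5}{2} + \frac{17 \sqrt{33}}{66}.
So s(n) = \left(- \frac{5}{2} - \frac{17 \sqrt{33}}{66}\right)\left(- \frac{3}{2} + \frac{\sqrt{33}}{2}\right)^n + \left(- \frac{5}{2} + \frac{17 \sqrt{33}}{66}\right)\left(- \frac{\sqrt{33}}{2} - \frac{3}{2}\right)^n.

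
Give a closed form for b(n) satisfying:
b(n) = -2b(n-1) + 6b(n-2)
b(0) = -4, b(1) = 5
Characteristic equation: x² + 2x - 6 = 0.
Discriminant Δ = (-2)² + 4·(6) = 28.
Roots r₁,₂ = (-2 ± √28)/2, so r₁ = -1 + \sqrt{7}, r₂ = - \sqrt{7} - 1.
General solution: b(n) = A·r₁^n + B·r₂^n.
From the initial conditions, A + B = -4 and r₁A + r₂B = 5.
Since r₁ - r₂ = √28: A = (5 - (-4)r₂)/√28 = -2 + \frac{\sqrt{7}}{14}, and B = -4 - A = -2 - \frac{\sqrt{7}}{14}.
So b(n) = \left(-2 + \frac{\sqrt{7}}{14}\right)\left(-1 + \sqrt{7}\right)^n + \left(-2 - \frac{\sqrt{7}}{14}\right)\left(- \sqrt{7} - 1\right)^n.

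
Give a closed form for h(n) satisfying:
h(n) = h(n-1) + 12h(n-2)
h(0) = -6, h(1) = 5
Characteristic equation: x² - x - 12 = 0, which factors as (x - (4))(x - (-3)) = 0.
Roots r₁ = 4, r₂ = -3 (distinct).
General solution: h(n) = A·(4)^n + B·(-3)^n.
From h(0) = -6: A + B = -6.
From h(1) = 5: 4A - 3B = 5.
Solving: A = - \frac{13}{7}, B = - \frac{29}{7}.
So h(n) = - \frac{29 \left(-3\right)^{n}}{7} - \frac{13 \cdot 4^{n}}{7}.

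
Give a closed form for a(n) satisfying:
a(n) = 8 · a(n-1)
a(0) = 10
Pure geometric recurrence with ratio 8.
By induction a(n) = a(0) · (8)^n = 10 \cdot 8^{n}.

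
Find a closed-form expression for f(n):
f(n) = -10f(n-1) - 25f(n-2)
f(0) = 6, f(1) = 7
Characteristic equation: x² + 10x + 25 = 0, which is (x - (-5))².
Repeated root r = -5.
General solution: f(n) = (A + Bn)·(-5)^n.
From f(0) = 6: A = 6.
From f(1) = 7: (A + B)·(-5) = 7 ⇒ B = - \frac{37}{5}.
So f(n) = \left(6 - \frac{37 n}{5}\right) \cdot (-5)^n.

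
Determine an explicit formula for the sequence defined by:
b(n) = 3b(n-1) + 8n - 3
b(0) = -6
First-order linear with linear forcing.
Homogeneous solution: b_h(n) = A·(3)^n.
Try particular b_p(n) = pn + q. Substituting:
  pn + q = 3(p(n-1) + q) + 8n - 3.
Matching the n-coefficient: p = 3p + 8 ⇒ p = -4.
Matching constants: q = -3p + 3q - 3 ⇒ q = - \frac{9}{2}.
General: b(n) = A·(3)^n - 4 n - \frac{9}{2}.
Apply b(0) = -6: A - \frac{9}{2} = -6 ⇒ A = - \frac{3}{2}.
So b(n) = - \frac{3 \cdot 3^{n}}{2} - 4 n - \frac{9}{2}.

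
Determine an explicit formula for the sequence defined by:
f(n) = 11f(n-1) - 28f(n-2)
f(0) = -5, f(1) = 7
Characteristic equation: x² - 11x + 28 = 0, which factors as (x - (4))(x - (7)) = 0.
Roots r₁ = 4, r₂ = 7 (distinct).
General solution: f(n) = A·(4)^n + B·(7)^n.
From f(0) = -5: A + B = -5.
From f(1) = 7: 4A + 7B = 7.
Solving: A = -14, B = 9.
So f(n) = - 14 \cdot 4^{n} + 9 \cdot 7^{n}.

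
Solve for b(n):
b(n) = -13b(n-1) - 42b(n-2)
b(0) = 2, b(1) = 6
Characteristic equation: x² + 13x + 42 = 0, which factors as (x - (-6))(x - (-7)) = 0.
Roots r₁ = -6, r₂ = -7 (distinct).
General solution: b(n) = A·(-6)^n + B·(-7)^n.
From b(0) = 2: A + B = 2.
From b(1) = 6: -6A - 7B = 6.
Solving: A = 20, B = -18.
So b(n) = 20 \left(-6\right)^{n} - 18 \left(-7\right)^{n}.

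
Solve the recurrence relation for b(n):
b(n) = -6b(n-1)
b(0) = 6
This is a homogeneous first-order recurrence with ratio -6.
By induction b(n) = b(0) · (-6)^n = 6 \left(-6\right)^{n}.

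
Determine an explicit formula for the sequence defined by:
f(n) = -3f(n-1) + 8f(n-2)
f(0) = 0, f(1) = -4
Characteristic equation: x² + 3x - 8 = 0.
Discriminant Δ = (-3)² + 4·(8) = 41.
Roots r₁,₂ = (-3 ± √41)/2, so r₁ = - \frac{3}{2} + \frac{\sqrt{41}}{2}, r₂ = - \frac{\sqrt{41}}{2} - \frac{3}{2}.
General solution: f(n) = A·r₁^n + B·r₂^n.
From the initial conditions, A + B = 0 and r₁A + r₂B = -4.
Since r₁ - r₂ = √41: A = (-4 - (0)r₂)/√41 = - \frac{4 \sqrt{41}}{41}, and B = 0 - A = \frac{4 \sqrt{41}}{41}.
So f(n) = \left(- \frac{4 \sqrt{41}}{41}\right)\left(- \frac{3}{2} + \frac{\sqrt{41}}{2}\right)^n + \left(\frac{4 \sqrt{41}}{41}\right)\left(- \frac{\sqrt{41}}{2} - \frac{3}{2}\right)^n.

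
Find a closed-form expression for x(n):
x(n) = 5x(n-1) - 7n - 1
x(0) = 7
First-order linear with linear forcing.
Homogeneous solution: x_h(n) = A·(5)^n.
Try particular x_p(n) = pn + q. Substituting:
  pn + q = 5(p(n-1) + q) - 7n - 1.
Matching the n-coefficient: p = 5p - 7 ⇒ p = \frac{7}{4}.
Matching constants: q = -5p + 5q - 1 ⇒ q = \frac{39}{16}.
General: x(n) = A·(5)^n + \frac{7 n}{4} + \frac{39}{16}.
Apply x(0) = 7: A + \frac{39}{16} = 7 ⇒ A = \frac{73}{16}.
So x(n) = \frac{73 \cdot 5^{n}}{16} + \frac{7 n}{4} + \frac{39}{16}.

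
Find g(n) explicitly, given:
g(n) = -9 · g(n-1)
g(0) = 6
Pure geometric recurrence with ratio -9.
By induction g(n) = g(0) · (-9)^n = 6 \left(-9\right)^{n}.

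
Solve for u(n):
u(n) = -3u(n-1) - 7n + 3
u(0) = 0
First-order linear with linear forcing.
Homogeneous solution: u_h(n) = A·(-3)^n.
Try particular u_p(n) = pn + q. Substituting:
  pn + q = -3(p(n-1) + q) - 7n + 3.
Matching the n-coefficient: p = -3p - 7 ⇒ p = - \frac{7}{4}.
Matching constants: q = 3p - 3q + 3 ⇒ q = - \frac{9}{16}.
General: u(n) = A·(-3)^n - \frac{7 n}{4} - \frac{9}{16}.
Apply u(0) = 0: A - \frac{9}{16} = 0 ⇒ A = \frac{9}{16}.
So u(n) = \frac{9 \left(-3\right)^{n}}{16} - \frac{7 n}{4} - \frac{9}{16}.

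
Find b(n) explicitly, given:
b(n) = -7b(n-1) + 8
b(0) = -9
First-order linear non-homogeneous.
Homogeneous solution: b_h(n) = A·(-7)^n.
Try constant particular solution b_p = K: K = -7K + 8 ⇒ K = 1.
General: b(n) = A·(-7)^n + 1.
Apply b(0) = -9: A + 1 = -9 ⇒ A = -10.
So b(n) = 1 - 10 \left(-7\right)^{n}.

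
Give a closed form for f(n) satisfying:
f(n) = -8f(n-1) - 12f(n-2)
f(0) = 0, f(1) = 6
Characteristic equation: x² + 8x + 12 = 0, which factors as (x - (-2))(x - (-6)) = 0.
Roots r₁ = -2, r₂ = -6 (distinct).
General solution: f(n) = A·(-2)^n + B·(-6)^n.
From f(0) = 0: A + B = 0.
From f(1) = 6: -2A - 6B = 6.
Solving: A = \frac{3}{2}, B = - \frac{3}{2}.
So f(n) = \frac{3 \left(-2\right)^{n}}{2} - \frac{3 \left(-6\right)^{n}}{2}.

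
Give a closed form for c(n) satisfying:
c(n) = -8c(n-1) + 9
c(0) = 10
First-order linear non-homogeneous.
Homogeneous solution: c_h(n) = A·(-8)^n.
Try constant particular solution c_p = K: K = -8K + 9 ⇒ K = 1.
General: c(n) = A·(-8)^n + 1.
Apply c(0) = 10: A + 1 = 10 ⇒ A = 9.
So c(n) = 9 \left(-8\right)^{n} + 1.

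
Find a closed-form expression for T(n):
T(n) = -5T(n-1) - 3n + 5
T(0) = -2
First-order linear with linear forcing.
Homogeneous solution: T_h(n) = A·(-5)^n.
Try particular T_p(n) = pn + q. Substituting:
  pn + q = -5(p(n-1) + q) - 3n + 5.
Matching the n-coefficient: p = -5p - 3 ⇒ p = - \frac{1}{2}.
Matching constants: q = 5p - 5q + 5 ⇒ q = \frac{5}{12}.
General: T(n) = A·(-5)^n - \frac{n}{2} + \frac{5}{12}.
Apply T(0) = -2: A + \frac{5}{12} = -2 ⇒ A = - \frac{29}{12}.
So T(n) = - \frac{29 \left(-5\right)^{n}}{12} - \frac{n}{2} + \frac{5}{12}.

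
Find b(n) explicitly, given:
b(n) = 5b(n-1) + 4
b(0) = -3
First-order linear non-homogeneous.
Homogeneous solution: b_h(n) = A·(5)^n.
Try constant particular solution b_p = K: K = 5K + 4 ⇒ K = -1.
General: b(n) = A·(5)^n - 1.
Apply b(0) = -3: A - 1 = -3 ⇒ A = -2.
So b(n) = - 2 \cdot 5^{n} - 1.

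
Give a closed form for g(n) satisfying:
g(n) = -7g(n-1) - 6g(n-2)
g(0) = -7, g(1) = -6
Characteristic equation: x² + 7x + 6 = 0, which factors as (x - (-1))(x - (-6)) = 0.
Roots r₁ = -1, r₂ = -6 (distinct).
General solution: g(n) = A·(-1)^n + B·(-6)^n.
From g(0) = -7: A + B = -7.
From g(1) = -6: -A - 6B = -6.
Solving: A = - \frac{48}{5}, B = \frac{13}{5}.
So g(n) = - \frac{48 \left(-1\right)^{n}}{5} + \frac{13 \left(-6\right)^{n}}{5}.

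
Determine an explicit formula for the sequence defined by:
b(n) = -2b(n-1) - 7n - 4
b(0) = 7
First-order linear with linear forcing.
Homogeneous solution: b_h(n) = A·(-2)^n.
Try particular b_p(n) = pn + q. Substituting:
  pn + q = -2(p(n-1) + q) - 7n - 4.
Matching the n-coefficient: p = -2p - 7 ⇒ p = - \frac{7}{3}.
Matching constants: q = 2p - 2q - 4 ⇒ q = - \frac{26}{9}.
General: b(n) = A·(-2)^n - \frac{7 n}{3} - \frac{26}{9}.
Apply b(0) = 7: A - \frac{26}{9} = 7 ⇒ A = \frac{89}{9}.
So b(n) = \frac{89 \left(-2\right)^{n}}{9} - \frac{7 n}{3} - \frac{26}{9}.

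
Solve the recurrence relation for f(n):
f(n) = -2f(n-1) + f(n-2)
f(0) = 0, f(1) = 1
Characteristic equation: x² + 2x - 1 = 0.
Discriminant Δ = (-2)² + 4·(1) = 8.
Roots r₁,₂ = (-2 ± √8)/2, so r₁ = -1 + \sqrt{2}, r₂ = - \sqrt{2} - 1.
General solution: f(n) = A·r₁^n + B·r₂^n.
From the initial conditions, A + B = 0 and r₁A + r₂B = 1.
Since r₁ - r₂ = √8: A = (1 - (0)r₂)/√8 = \frac{\sqrt{2}}{4}, and B = 0 - A = - \frac{\sqrt{2}}{4}.
So f(n) = \left(\frac{\sqrt{2}}{4}\right)\left(-1 + \sqrt{2}\right)^n + \left(- \frac{\sqrt{2}}{4}\right)\left(- \sqrt{2} - 1\right)^n.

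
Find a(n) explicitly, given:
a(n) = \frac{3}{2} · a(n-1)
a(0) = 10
Pure geometric recurrence with ratio \frac{3}{2}.
By induction a(n) = a(0) · (\frac{3}{2})^n = 10 \left(\frac{3}{2}\right)^{n}.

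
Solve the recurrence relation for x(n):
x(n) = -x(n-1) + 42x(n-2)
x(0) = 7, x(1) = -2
Characteristic equation: x² + x - 42 = 0, which factors as (x - (-7))(x - (6)) = 0.
Roots r₁ = -7, r₂ = 6 (distinct).
General solution: x(n) = A·(-7)^n + B·(6)^n.
From x(0) = 7: A + B = 7.
From x(1) = -2: -7A + 6B = -2.
Solving: A = \frac{44}{13}, B = \frac{47}{13}.
So x(n) = \frac{44 \left(-7\right)^{n}}{13} + \frac{47 \cdot 6^{n}}{13}.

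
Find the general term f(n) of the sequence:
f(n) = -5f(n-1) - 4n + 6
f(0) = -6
First-order linear with linear forcing.
Homogeneous solution: f_h(n) = A·(-5)^n.
Try particular f_p(n) = pn + q. Substituting:
  pn + q = -5(p(n-1) + q) - 4n + 6.
Matching the n-coefficient: p = -5p - 4 ⇒ p = - \frac{2}{3}.
Matching constants: q = 5p - 5q + 6 ⇒ q = \frac{4}{9}.
General: f(n) = A·(-5)^n - \frac{2 n}{3} + \frac{4}{9}.
Apply f(0) = -6: A + \frac{4}{9} = -6 ⇒ A = - \frac{58}{9}.
So f(n) = - \frac{58 \left(-5\right)^{n}}{9} - \frac{2 n}{3} + \frac{4}{9}.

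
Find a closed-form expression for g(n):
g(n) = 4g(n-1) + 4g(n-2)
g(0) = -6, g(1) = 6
Characteristic equation: x² - 4x - 4 = 0.
Discriminant Δ = (4)² + 4·(4) = 32.
Roots r₁,₂ = (4 ± √32)/2, so r₁ = 2 + 2 \sqrt{2}, r₂ = 2 - 2 \sqrt{2}.
General solution: g(n) = A·r₁^n + B·r₂^n.
From the initial conditions, A + B = -6 and r₁A + r₂B = 6.
Since r₁ - r₂ = √32: A = (6 - (-6)r₂)/√32 = -3 + \frac{9 \sqrt{2}}{4}, and B = -6 - A = - \frac{9 \sqrt{2}}{4} - 3.
So g(n) = \left(-3 + \frac{9 \sqrt{2}}{4}\right)\left(2 + 2 \sqrt{2}\right)^n + \left(- \frac{9 \sqrt{2}}{4} - 3\right)\left(2 - 2 \sqrt{2}\right)^n.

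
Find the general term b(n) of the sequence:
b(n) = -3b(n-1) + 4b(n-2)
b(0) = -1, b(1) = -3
Characteristic equation: x² + 3x - 4 = 0, which factors as (x - (-4))(x - (1)) = 0.
Roots r₁ = -4, r₂ = 1 (distinct).
General solution: b(n) = A·(-4)^n + B·(1)^n.
From b(0) = -1: A + B = -1.
From b(1) = -3: -4A + B = -3.
Solving: A = \frac{2}{5}, B = - \frac{7}{5}.
So b(n) = \frac{2 \left(-4\right)^{n}}{5} - \frac{7}{5}.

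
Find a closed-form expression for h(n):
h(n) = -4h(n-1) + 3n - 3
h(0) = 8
First-order linear with linear forcing.
Homogeneous solution: h_h(n) = A·(-4)^n.
Try particular h_p(n) = pn + q. Substituting:
  pn + q = -4(p(n-1) + q) + 3n - 3.
Matching the n-coefficient: p = -4p + 3 ⇒ p = \frac{3}{5}.
Matching constants: q = 4p - 4q - 3 ⇒ q = - \frac{3}{25}.
General: h(n) = A·(-4)^n + \frac{3 n}{5} - \frac{3}{25}.
Apply h(0) = 8: A - \frac{3}{25} = 8 ⇒ A = \frac{203}{25}.
So h(n) = \frac{203 \left(-4\right)^{n}}{25} + \frac{3 n}{5} - \frac{3}{25}.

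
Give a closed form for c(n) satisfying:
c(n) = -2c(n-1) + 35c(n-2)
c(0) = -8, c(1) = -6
Characteristic equation: x² + 2x - 35 = 0, which factors as (x - (5))(x - (-7)) = 0.
Roots r₁ = 5, r₂ = -7 (distinct).
General solution: c(n) = A·(5)^n + B·(-7)^n.
From c(0) = -8: A + B = -8.
From c(1) = -6: 5A - 7B = -6.
Solving: A = - \frac{31}{6}, B = - \frac{17}{6}.
So c(n) = - \frac{17 \left(-7\right)^{n}}{6} - \frac{31 \cdot 5^{n}}{6}.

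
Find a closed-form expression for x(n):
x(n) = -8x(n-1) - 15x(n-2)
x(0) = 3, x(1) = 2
Characteristic equation: x² + 8x + 15 = 0, which factors as (x - (-5))(x - (-3)) = 0.
Roots r₁ = -5, r₂ = -3 (distinct).
General solution: x(n) = A·(-5)^n + B·(-3)^n.
From x(0) = 3: A + B = 3.
From x(1) = 2: -5A - 3B = 2.
Solving: A = - \frac{11}{2}, B = \frac{17}{2}.
So x(n) = \frac{17 \left(-3\right)^{n}}{2} - \frac{11 \left(-5\right)^{n}}{2}.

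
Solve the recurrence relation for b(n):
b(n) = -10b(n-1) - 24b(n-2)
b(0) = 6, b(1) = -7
Characteristic equation: x² + 10x + 24 = 0, which factors as (x - (-6))(x - (-4)) = 0.
Roots r₁ = -6, r₂ = -4 (distinct).
General solution: b(n) = A·(-6)^n + B·(-4)^n.
From b(0) = 6: A + B = 6.
From b(1) = -7: -6A - 4B = -7.
Solving: A = - \frac{17}{2}, B = \frac{29}{2}.
So b(n) = \frac{29 \left(-4\right)^{n}}{2} - \frac{17 \left(-6\right)^{n}}{2}.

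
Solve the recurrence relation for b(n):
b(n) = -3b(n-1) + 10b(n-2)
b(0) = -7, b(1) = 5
Characteristic equation: x² + 3x - 10 = 0, which factors as (x - (2))(x - (-5)) = 0.
Roots r₁ = 2, r₂ = -5 (distinct).
General solution: b(n) = A·(2)^n + B·(-5)^n.
From b(0) = -7: A + B = -7.
From b(1) = 5: 2A - 5B = 5.
Solving: A = - \frac{30}{7}, B = - \frac{19}{7}.
So b(n) = - \frac{19 \left(-5\right)^{n}}{7} - \frac{30 \cdot 2^{n}}{7}.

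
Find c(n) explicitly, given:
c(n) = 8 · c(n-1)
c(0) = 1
Pure geometric recurrence with ratio 8.
By induction c(n) = c(0) · (8)^n = 8^{n}.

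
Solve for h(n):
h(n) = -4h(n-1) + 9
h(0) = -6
First-order linear non-homogeneous.
Homogeneous solution: h_h(n) = A·(-4)^n.
Try constant particular solution h_p = K: K = -4K + 9 ⇒ K = \frac{9}{5}.
General: h(n) = A·(-4)^n + \frac{9}{5}.
Apply h(0) = -6: A + \frac{9}{5} = -6 ⇒ A = - \frac{39}{5}.
So h(n) = \frac{9}{5} - \frac{39 \left(-4\right)^{n}}{5}.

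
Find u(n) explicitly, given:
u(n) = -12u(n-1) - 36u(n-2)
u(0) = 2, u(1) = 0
Characteristic equation: x² + 12x + 36 = 0, which is (x - (-6))².
Repeated root r = -6.
General solution: u(n) = (A + Bn)·(-6)^n.
From u(0) = 2: A = 2.
From u(1) = 0: (A + B)·(-6) = 0 ⇒ B = -2.
So u(n) = \left(2 - 2 n\right) \cdot (-6)^n.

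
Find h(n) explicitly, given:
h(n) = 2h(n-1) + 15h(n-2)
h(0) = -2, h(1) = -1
Characteristic equation: x² - 2x - 15 = 0, which factors as (x - (-3))(x - (5)) = 0.
Roots r₁ = -3, r₂ = 5 (distinct).
General solution: h(n) = A·(-3)^n + B·(5)^n.
From h(0) = -2: A + B = -2.
From h(1) = -1: -3A + 5B = -1.
Solving: A = - \frac{9}{8}, B = - \frac{7}{8}.
So h(n) = - \frac{9 \left(-3\right)^{n}}{8} - \frac{7 \cdot 5^{n}}{8}.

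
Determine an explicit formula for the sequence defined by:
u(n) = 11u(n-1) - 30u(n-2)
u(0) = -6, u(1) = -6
Characteristic equation: x² - 11x + 30 = 0, which factors as (x - (6))(x - (5)) = 0.
Roots r₁ = 6, r₂ = 5 (distinct).
General solution: u(n) = A·(6)^n + B·(5)^n.
From u(0) = -6: A + B = -6.
From u(1) = -6: 6A + 5B = -6.
Solving: A = 24, B = -30.
So u(n) = - 30 \cdot 5^{n} + 24 \cdot 6^{n}.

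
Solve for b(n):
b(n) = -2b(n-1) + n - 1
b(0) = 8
First-order linear with linear forcing.
Homogeneous solution: b_h(n) = A·(-2)^n.
Try particular b_p(n) = pn + q. Substituting:
  pn + q = -2(p(n-1) + q) + n - 1.
Matching the n-coefficient: p = -2p + 1 ⇒ p = \frac{1}{3}.
Matching constants: q = 2p - 2q - 1 ⇒ q = - \frac{1}{9}.
General: b(n) = A·(-2)^n + \frac{n}{3} - \frac{1}{9}.
Apply b(0) = 8: A - \frac{1}{9} = 8 ⇒ A = \frac{73}{9}.
So b(n) = \frac{73 \left(-2\right)^{n}}{9} + \frac{n}{3} - \frac{1}{9}.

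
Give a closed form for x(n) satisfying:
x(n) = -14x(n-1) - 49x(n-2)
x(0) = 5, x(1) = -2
Characteristic equation: x² + 14x + 49 = 0, which is (x - (-7))².
Repeated root r = -7.
General solution: x(n) = (A + Bn)·(-7)^n.
From x(0) = 5: A = 5.
From x(1) = -2: (A + B)·(-7) = -2 ⇒ B = - \frac{33}{7}.
So x(n) = \left(5 - \frac{33 n}{7}\right) \cdot (-7)^n.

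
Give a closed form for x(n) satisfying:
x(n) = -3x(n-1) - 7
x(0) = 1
First-order linear non-homogeneous.
Homogeneous solution: x_h(n) = A·(-3)^n.
Try constant particular solution x_p = K: K = -3K - 7 ⇒ K = - \frac{7}{4}.
General: x(n) = A·(-3)^n - \frac{7}{4}.
Apply x(0) = 1: A - \frac{7}{4} = 1 ⇒ A = \frac{11}{4}.
So x(n) = \frac{11 \left(-3\right)^{n}}{4} - \frac{7}{4}.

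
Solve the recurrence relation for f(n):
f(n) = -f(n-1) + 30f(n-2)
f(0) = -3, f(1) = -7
Characteristic equation: x² + x - 30 = 0, which factors as (x - (-6))(x - (5)) = 0.
Roots r₁ = -6, r₂ = 5 (distinct).
General solution: f(n) = A·(-6)^n + B·(5)^n.
From f(0) = -3: A + B = -3.
From f(1) = -7: -6A + 5B = -7.
Solving: A = - \frac{8}{11}, B = - \frac{25}{11}.
So f(n) = - \frac{8 \left(-6\right)^{n}}{11} - \frac{25 \cdot 5^{n}}{11}.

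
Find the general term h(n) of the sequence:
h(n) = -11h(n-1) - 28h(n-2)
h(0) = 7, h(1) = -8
Characteristic equation: x² + 11x + 28 = 0, which factors as (x - (-7))(x - (-4)) = 0.
Roots r₁ = -7, r₂ = -4 (distinct).
General solution: h(n) = A·(-7)^n + B·(-4)^n.
From h(0) = 7: A + B = 7.
From h(1) = -8: -7A - 4B = -8.
Solving: A = - \frac{20}{3}, B = \frac{41}{3}.
So h(n) = \frac{41 \left(-4\right)^{n}}{3} - \frac{20 \left(-7\right)^{n}}{3}.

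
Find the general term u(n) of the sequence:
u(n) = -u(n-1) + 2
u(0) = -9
First-order linear non-homogeneous.
Homogeneous solution: u_h(n) = A·(-1)^n.
Try constant particular solution u_p = K: K = -K + 2 ⇒ K = 1.
General: u(n) = A·(-1)^n + 1.
Apply u(0) = -9: A + 1 = -9 ⇒ A = -10.
So u(n) = 1 - 10 \left(-1\right)^{n}.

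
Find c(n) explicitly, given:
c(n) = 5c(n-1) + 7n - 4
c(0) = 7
First-order linear with linear forcing.
Homogeneous solution: c_h(n) = A·(5)^n.
Try particular c_p(n) = pn + q. Substituting:
  pn + q = 5(p(n-1) + q) + 7n - 4.
Matching the n-coefficient: p = 5p + 7 ⇒ p = - \frac{7}{4}.
Matching constants: q = -5p + 5q - 4 ⇒ q = - \frac{19}{16}.
General: c(n) = A·(5)^n - \frac{7 n}{4} - \frac{19}{16}.
Apply c(0) = 7: A - \frac{19}{16} = 7 ⇒ A = \frac{131}{16}.
So c(n) = \frac{131 \cdot 5^{n}}{16} - \frac{7 n}{4} - \frac{19}{16}.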